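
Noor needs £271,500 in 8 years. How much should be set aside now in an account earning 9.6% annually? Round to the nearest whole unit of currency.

PV = 271,500 / (1 + 0.096)^8 = 271,500 / 2.082018 = 130,402.3448

£130,402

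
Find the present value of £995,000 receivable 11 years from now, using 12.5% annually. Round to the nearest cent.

PV = 995,000 / (1 + 0.125)^11 = 995,000 / 3.653236 = 272,361.2595

£272,361.26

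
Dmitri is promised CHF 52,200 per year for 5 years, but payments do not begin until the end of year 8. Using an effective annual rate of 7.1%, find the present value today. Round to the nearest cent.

CHF 132,064.80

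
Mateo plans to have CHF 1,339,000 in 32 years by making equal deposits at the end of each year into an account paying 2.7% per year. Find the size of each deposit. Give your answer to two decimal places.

FV-annuity factor = 49.837085; PMT = 1.339e+06 / 49.837085 = 26,867.5423

CHF 26,867.54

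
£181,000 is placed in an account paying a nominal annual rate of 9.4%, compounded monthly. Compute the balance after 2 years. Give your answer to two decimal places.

£218,276.92

With 12 periods per year: i = 0.00783333, n = 24.
181,000 × (1+0.00783333)^24 = 181,000 × 1.205950 = 218,276.9176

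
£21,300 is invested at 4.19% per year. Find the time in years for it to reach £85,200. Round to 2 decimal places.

33.77 years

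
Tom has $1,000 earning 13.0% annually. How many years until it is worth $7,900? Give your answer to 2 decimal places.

(1+i)^n = 7900/1000 = 7.90000, so n = ln 7.90000 / ln 1.13 = 16.9113 years

16.91 years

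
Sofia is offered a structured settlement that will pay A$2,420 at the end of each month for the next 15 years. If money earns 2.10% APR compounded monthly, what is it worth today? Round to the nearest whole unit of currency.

i = 0.021/12 = 0.00175 per month; n = 15·12 = 180.
Annuity factor a(180|0.00175) = 154.291534; PV = 2420 × 154.291534 = 373,385.5121

A$373,386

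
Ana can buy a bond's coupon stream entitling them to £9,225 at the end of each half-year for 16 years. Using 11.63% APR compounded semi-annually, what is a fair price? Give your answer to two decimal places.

i = 0.1163/2 = 0.05815 per half-year; n = 16·2 = 32.
PV = PMT · [1 − (1+i)^(−n)] / i = 9225 · 14.378919 = 132,645.5303

£132,645.53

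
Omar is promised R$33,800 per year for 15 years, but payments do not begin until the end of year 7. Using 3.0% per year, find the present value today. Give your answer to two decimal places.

Value one period before first payment (t=6): 33800 × [1 − (1+0.03)^(−15)] / 0.03 = 33800 × 11.937935 = 403,502.2059
Discount back 6 years: 403,502.2059 × (1+0.03)^(−6) = 403,502.2059 × 0.837484 = 337,926.7450

R$337,926.75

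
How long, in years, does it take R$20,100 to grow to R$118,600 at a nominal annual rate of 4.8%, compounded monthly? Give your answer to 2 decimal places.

Periodic rate i = 0.048/12 = 0.004.
n = ln(118600/20100) / ln(1+0.004) = ln(5.90050) / 0.003992 = 444.6461 months
= 444.6461/12 years

37.05 years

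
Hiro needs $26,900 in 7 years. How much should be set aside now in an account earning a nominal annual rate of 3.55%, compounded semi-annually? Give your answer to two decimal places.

$21,026.97

i = 0.0355/2 = 0.01775 per half-year; n = 7·2 = 14.
PV = 26,900 / (1 + 0.01775)^14 = 26,900 / 1.279309 = 21,026.9715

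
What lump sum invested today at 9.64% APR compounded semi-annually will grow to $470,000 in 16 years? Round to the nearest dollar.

$104,204

With 2 periods per year: i = 0.0482, n = 32.
PV = FV·(1+i)^(−n) = 470,000 × 0.221711 = 104,204.1190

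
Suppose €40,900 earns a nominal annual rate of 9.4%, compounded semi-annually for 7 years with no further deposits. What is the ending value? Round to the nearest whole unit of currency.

€77,800

i = 0.094/2 = 0.047 per half-year; n = 7·2 = 14.
40,900 × (1+0.047)^14 = 40,900 × 1.902188 = 77,799.5082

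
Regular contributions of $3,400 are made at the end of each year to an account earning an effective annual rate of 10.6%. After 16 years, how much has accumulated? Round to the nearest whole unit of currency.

$128,713

FV = PMT · [(1+i)^n − 1] / i = 3400 · 37.856784 = 128,713.0652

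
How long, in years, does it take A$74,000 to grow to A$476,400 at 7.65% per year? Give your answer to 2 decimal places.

25.26 years

n = ln(476400/74000) / ln(1+0.0765) = ln(6.43784) / 0.073715 = 25.2620 years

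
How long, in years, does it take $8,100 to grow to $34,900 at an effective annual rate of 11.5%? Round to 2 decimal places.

13.42 years

n = ln(34900/8100) / ln(1+0.115) = ln(4.30864) / 0.108854 = 13.4181 years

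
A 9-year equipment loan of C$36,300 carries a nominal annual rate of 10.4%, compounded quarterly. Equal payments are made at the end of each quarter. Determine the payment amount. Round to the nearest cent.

With 4 periods per year: i = 0.026, n = 36.
PMT = 36300 / ( [1 − (1+0.026)^(−36)] / 0.026 ) = 36300 / 23.195665 = 1,564.9476

C$1,564.95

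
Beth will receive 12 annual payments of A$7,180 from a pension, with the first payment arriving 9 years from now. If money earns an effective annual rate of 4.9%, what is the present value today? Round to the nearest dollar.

A$43,648

PV at t=8 (ordinary 12-year annuity): 7180 × a(12|0.049) = 7180 × 8.913452 = 63,998.5863
Discount back 8 years: 63,998.5863 × (1+0.049)^(−8) = 63,998.5863 × 0.682018 = 43,648.2137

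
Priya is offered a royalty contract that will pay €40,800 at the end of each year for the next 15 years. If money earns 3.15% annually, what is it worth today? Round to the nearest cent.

Annuity factor a(15|0.0315) = 11.809438; PV = 40800 × 11.809438 = 481,825.0660

€481,825.07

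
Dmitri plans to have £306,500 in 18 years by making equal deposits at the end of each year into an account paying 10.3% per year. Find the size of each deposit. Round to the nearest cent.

£6,523.60

PMT = 306500 / ( [(1+0.103)^18 − 1] / 0.103 ) = 306500 / 46.983291 = 6,523.5958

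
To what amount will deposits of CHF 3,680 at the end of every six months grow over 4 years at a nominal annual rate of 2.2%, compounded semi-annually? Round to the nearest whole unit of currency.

CHF 30,599

With 2 periods per year: i = 0.011, n = 8.
FV = 3680 × [(1+0.011)^8 − 1] / 0.011 = 3680 × 8.314870 = 30,598.7216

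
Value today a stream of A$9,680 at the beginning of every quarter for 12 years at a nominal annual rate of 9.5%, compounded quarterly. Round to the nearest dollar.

i = 0.095/4 = 0.02375 per quarter; n = 12·4 = 48.
PV = PMT · [1 − (1+i)^(−n)] / i × (1+i) = 9680 · 29.134427 = 282,021.2557
Payments are at the start of each period, so multiply by (1+i).

A$282,021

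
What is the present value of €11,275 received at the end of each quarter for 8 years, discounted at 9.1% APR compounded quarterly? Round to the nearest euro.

€254,330

i = 0.091/4 = 0.02275 per quarter; n = 8·4 = 32.
PV = 11275 × [1 − (1+0.02275)^(−32)] / 0.02275 = 11275 × 22.556970 = 254,329.8379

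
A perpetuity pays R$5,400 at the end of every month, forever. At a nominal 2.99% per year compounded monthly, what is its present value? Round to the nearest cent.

Periodic rate i = 0.0299/12 = 0.00249167.
PV = C/r = 5400/0.00249167 = 2,167,224.0803

R$2,167,224.08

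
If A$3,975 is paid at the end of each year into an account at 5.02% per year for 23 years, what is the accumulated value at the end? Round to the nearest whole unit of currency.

A$165,098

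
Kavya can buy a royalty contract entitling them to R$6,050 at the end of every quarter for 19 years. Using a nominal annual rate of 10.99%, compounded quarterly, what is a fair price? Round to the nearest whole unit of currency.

R$192,133

Periodic rate i = 0.1099/4 = 0.027475; n = 19 × 4 = 76 periods.
Annuity factor a(76|0.027475) = 31.757490; PV = 6050 × 31.757490 = 192,132.8174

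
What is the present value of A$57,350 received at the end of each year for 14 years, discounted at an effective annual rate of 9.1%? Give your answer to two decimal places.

A$444,034.42

Annuity factor a(14|0.091) = 7.742536; PV = 57350 × 7.742536 = 444,034.4233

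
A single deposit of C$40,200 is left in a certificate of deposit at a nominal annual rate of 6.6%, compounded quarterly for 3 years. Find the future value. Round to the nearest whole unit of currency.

i = 0.066/4 = 0.0165 per quarter; n = 3·4 = 12.
FV = PV·(1+i)^n = 40,200 × 1.216994 = 48,923.1767

C$48,923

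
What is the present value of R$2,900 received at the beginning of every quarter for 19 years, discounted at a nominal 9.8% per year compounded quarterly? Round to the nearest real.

R$101,999

With 4 periods per year: i = 0.0245, n = 76.
PV = 2900 × [1 − (1+0.0245)^(−76)] / 0.0245 × (1+i) = 2900 × 35.172218 = 101,999.4325
Payments are at the start of each period, so multiply by (1+i).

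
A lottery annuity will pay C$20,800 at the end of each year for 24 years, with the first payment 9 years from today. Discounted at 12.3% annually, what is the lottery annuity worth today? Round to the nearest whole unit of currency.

Value one period before first payment (t=8): 20800 × [1 − (1+0.123)^(−24)] / 0.123 = 20800 × 7.627761 = 158,657.4286
PV₀ = 158,657.4286 / (1+0.123)^8 = 158,657.4286 / 2.529520 = 62,722.3557

C$62,722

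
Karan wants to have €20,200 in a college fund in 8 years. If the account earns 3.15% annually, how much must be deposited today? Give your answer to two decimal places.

€15,761.50

Discount factor = (1+0.0315)^(−8) = 0.780272; PV = 20,200 × 0.780272 = 15,761.4987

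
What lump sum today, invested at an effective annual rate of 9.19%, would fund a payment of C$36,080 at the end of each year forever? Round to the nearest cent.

PV = C/r = 36080/0.0919 = 392,600.6529

C$392,600.65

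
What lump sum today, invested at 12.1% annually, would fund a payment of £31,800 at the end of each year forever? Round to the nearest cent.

PV = C/r = 31800/0.121 = 262,809.9174

£262,809.92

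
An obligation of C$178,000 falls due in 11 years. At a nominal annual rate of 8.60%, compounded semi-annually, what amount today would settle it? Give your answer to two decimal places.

With 2 periods per year: i = 0.043, n = 22.
PV = FV·(1+i)^(−n) = 178,000 × 0.396046 = 70,496.1204

C$70,496.12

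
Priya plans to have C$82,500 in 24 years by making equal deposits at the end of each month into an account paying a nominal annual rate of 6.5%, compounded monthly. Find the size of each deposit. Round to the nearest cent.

i = 0.065/12 = 0.00541667 per month; n = 24·12 = 288.
FV-annuity factor = 690.245473; PMT = 82500 / 690.245473 = 119.5227

C$119.52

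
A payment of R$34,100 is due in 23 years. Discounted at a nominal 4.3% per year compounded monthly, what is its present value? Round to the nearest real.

Periodic rate i = 0.043/12 = 0.00358333; n = 23 × 12 = 276 periods.
PV = FV·(1+i)^(−n) = 34,100 × 0.372607 = 12,705.8831

R$12,706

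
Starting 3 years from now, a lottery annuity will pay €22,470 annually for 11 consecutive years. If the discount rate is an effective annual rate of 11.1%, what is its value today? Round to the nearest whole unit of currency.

€112,481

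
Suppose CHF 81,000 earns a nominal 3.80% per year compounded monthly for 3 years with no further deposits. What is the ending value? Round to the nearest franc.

i = 0.038/12 = 0.00316667 per month; n = 3·12 = 36.
FV = PV·(1+i)^n = 81,000 × 1.120550 = 90,764.5721

CHF 90,765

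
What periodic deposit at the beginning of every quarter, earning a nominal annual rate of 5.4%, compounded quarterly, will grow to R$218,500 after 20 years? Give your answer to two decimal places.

Periodic rate i = 0.054/4 = 0.0135; n = 20 × 4 = 80 periods.
FV-annuity factor × (1+i) = 144.403538; PMT = 218500 / 144.403538 = 1,513.1208

R$1,513.12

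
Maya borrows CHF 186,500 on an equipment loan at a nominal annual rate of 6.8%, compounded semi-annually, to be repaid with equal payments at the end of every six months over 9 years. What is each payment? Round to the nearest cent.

Periodic rate i = 0.068/2 = 0.034; n = 9 × 2 = 18 periods.
PMT = 186500 / ( [1 − (1+0.034)^(−18)] / 0.034 ) = 186500 / 13.299693 = 14,022.8800

CHF 14,022.88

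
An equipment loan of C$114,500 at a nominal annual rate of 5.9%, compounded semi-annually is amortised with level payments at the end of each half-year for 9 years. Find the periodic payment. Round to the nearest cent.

With 2 periods per year: i = 0.0295, n = 18.
PMT = 114500 / ( [1 − (1+0.0295)^(−18)] / 0.0295 ) = 114500 / 13.811833 = 8,289.9931

C$8,289.99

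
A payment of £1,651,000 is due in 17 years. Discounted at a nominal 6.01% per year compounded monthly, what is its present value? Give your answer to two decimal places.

£595,848.50

i = 0.0601/12 = 0.00500833 per month; n = 17·12 = 204.
PV = FV·(1+i)^(−n) = 1,651,000 × 0.360902 = 595,848.5002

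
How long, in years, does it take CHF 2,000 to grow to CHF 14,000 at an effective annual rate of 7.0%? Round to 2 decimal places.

(1+i)^n = 14000/2000 = 7.00000, so n = ln 7.00000 / ln 1.07 = 28.7607 years

28.76 years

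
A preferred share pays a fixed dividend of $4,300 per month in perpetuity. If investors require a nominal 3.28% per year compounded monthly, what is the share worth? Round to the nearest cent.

$1,573,170.73

Periodic rate i = 0.0328/12 = 0.00273333.
PV = PMT / i = 4300 / 0.00273333 = 1,573,170.7317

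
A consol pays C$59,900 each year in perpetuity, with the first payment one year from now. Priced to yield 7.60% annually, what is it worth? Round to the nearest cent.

PV = C/r = 59900/0.076 = 788,157.8947

C$788,157.89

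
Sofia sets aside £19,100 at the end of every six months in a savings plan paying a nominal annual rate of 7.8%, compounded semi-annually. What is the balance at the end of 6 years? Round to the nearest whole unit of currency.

£285,352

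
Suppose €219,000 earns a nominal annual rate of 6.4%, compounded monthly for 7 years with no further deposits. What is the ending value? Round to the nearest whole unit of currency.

Periodic rate i = 0.064/12 = 0.00533333; n = 7 × 12 = 84 periods.
219,000 × (1+0.00533333)^84 = 219,000 × 1.563317 = 342,366.3265

€342,366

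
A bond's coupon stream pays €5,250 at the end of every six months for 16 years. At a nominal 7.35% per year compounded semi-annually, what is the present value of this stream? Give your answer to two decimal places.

€97,844.70

Periodic rate i = 0.0735/2 = 0.03675; n = 16 × 2 = 32 periods.
Annuity factor a(32|0.03675) = 18.637086; PV = 5250 × 18.637086 = 97,844.7033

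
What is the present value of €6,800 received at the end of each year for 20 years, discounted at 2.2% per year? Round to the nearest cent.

€109,073.26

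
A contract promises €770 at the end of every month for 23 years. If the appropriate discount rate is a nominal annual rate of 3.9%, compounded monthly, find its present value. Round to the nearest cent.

i = 0.039/12 = 0.00325 per month; n = 23·12 = 276.
PV = PMT · [1 − (1+i)^(−n)] / i = 770 · 182.035460 = 140,167.3045

€140,167.30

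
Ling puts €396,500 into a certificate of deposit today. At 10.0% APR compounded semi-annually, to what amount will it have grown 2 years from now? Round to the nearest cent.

€481,948.23

Periodic rate i = 0.1/2 = 0.05; n = 2 × 2 = 4 periods.
396,500 × (1+0.05)^4 = 396,500 × 1.215506 = 481,948.2281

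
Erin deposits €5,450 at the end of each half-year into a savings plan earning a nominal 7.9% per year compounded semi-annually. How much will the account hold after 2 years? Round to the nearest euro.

With 2 periods per year: i = 0.0395, n = 4.
Accumulation factor s(4|0.0395) = 4.243303; FV = 5450 × 4.243303 = 23,125.9993

€23,126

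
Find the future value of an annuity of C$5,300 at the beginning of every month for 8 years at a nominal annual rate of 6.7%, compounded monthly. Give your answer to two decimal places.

C$674,497.65

With 12 periods per year: i = 0.00558333, n = 96.
FV = 5300 × [(1+0.00558333)^96 − 1] / 0.00558333 × (1+i) = 5300 × 127.263707 = 674,497.6461
(Beginning-of-period payments → annuity-due factor ×(1+i).)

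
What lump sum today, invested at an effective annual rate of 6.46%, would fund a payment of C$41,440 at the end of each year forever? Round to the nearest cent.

C$641,486.07

PV = C/r = 41440/0.0646 = 641,486.0681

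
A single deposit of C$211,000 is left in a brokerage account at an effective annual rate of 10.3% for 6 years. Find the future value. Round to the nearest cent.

FV = PV·(1+i)^n = 211,000 × 1.800749 = 379,957.9448

C$379,957.94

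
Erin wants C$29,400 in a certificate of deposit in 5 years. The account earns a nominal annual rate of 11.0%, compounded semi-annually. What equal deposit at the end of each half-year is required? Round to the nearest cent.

i = 0.11/2 = 0.055 per half-year; n = 5·2 = 10.
PMT = 29400 / ( [(1+0.055)^10 − 1] / 0.055 ) = 29400 / 12.875354 = 2,283.4324

C$2,283.43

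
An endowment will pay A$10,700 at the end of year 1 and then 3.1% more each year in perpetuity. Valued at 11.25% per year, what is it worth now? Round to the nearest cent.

PV = PMT / (i − g) = 10700 / (0.1125 − 0.031) = 10700 / 0.081500 = 131,288.3436

A$131,288.34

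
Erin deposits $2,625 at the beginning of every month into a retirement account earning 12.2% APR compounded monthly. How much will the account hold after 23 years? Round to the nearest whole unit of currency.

$3,993,409

Periodic rate i = 0.122/12 = 0.0101667; n = 23 × 12 = 276 periods.
FV = PMT · [(1+i)^n − 1] / i × (1+i) = 2625 · 1521.298660 = 3,993,408.9819
(annuity-due: payments at period start, so ×(1+i).)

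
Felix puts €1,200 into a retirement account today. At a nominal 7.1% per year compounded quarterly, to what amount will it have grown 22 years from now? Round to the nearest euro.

Periodic rate i = 0.071/4 = 0.01775; n = 22 × 4 = 88 periods.
FV = PV·(1+i)^n = 1,200 × 4.703463 = 5,644.1561

€5,644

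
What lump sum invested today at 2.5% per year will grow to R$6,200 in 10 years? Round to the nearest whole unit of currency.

R$4,843

Discount factor = (1+0.025)^(−10) = 0.781198; PV = 6,200 × 0.781198 = 4,843.4301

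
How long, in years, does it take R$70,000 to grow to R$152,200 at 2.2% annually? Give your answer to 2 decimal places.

n = ln(152200/70000) / ln(1+0.022) = ln(2.17429) / 0.021761 = 35.6915 years

35.69 years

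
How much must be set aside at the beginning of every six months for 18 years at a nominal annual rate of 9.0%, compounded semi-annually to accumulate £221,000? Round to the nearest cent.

£2,454.43

i = 0.09/2 = 0.045 per half-year; n = 18·2 = 36.
PMT = 221000 / ( [(1+0.045)^36 − 1] / 0.045 × (1+i) ) = 221000 / 90.041344 = 2,454.4280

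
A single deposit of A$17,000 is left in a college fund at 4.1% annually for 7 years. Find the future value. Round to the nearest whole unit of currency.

FV = PV·(1+i)^n = 17,000 × 1.324815 = 22,521.8483

A$22,522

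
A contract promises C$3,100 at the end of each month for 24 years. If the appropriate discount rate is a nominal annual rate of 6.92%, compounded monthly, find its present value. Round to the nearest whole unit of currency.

C$434,952

Periodic rate i = 0.0692/12 = 0.00576667; n = 24 × 12 = 288 periods.
PV = 3100 × [1 − (1+0.00576667)^(−288)] / 0.00576667 = 3100 × 140.307158 = 434,952.1885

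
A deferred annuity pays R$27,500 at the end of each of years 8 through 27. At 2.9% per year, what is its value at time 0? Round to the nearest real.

Value one period before first payment (t=7): 27500 × [1 − (1+0.029)^(−20)] / 0.029 = 27500 × 15.015961 = 412,938.9362
Discount back 7 years: 412,938.9362 × (1+0.029)^(−7) = 412,938.9362 × 0.818639 = 338,047.8758

R$338,048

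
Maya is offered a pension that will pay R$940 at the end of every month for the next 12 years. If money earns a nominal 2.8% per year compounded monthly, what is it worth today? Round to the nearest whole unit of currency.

R$114,853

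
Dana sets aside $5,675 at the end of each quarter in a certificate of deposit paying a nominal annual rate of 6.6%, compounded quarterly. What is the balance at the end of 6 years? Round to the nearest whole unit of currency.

With 4 periods per year: i = 0.0165, n = 24.
Accumulation factor s(24|0.0165) = 29.156090; FV = 5675 × 29.156090 = 165,460.8083

$165,461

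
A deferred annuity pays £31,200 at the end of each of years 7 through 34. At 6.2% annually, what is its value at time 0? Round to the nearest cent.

£285,672.38

PV at t=6 (ordinary 28-year annuity): 31200 × a(28|0.062) = 31200 × 13.135928 = 409,840.9543
Discount back 6 years: 409,840.9543 × (1+0.062)^(−6) = 409,840.9543 × 0.697032 = 285,672.3804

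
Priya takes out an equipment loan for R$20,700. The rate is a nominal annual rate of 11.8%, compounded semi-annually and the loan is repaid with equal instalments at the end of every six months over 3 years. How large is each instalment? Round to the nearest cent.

R$4,196.39

i = 0.118/2 = 0.059 per half-year; n = 3·2 = 6.
PMT = 20700 / ( [1 − (1+0.059)^(−6)] / 0.059 ) = 20700 / 4.932812 = 4,196.3894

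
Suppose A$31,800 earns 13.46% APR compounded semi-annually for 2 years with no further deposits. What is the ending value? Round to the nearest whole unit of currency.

A$41,264

With 2 periods per year: i = 0.0673, n = 4.
FV = PV·(1+i)^n = 31,800 × 1.297616 = 41,264.1742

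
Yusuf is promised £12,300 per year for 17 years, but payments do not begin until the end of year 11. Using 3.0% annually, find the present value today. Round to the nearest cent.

£120,500.99

Value one period before first payment (t=10): 12300 × [1 − (1+0.03)^(−17)] / 0.03 = 12300 × 13.166118 = 161,943.2572
Discount back 10 years: 161,943.2572 × (1+0.03)^(−10) = 161,943.2572 × 0.744094 = 120,500.9922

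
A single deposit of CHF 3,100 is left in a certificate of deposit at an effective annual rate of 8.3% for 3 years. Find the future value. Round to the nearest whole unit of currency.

3,100 × (1+0.083)^3 = 3,100 × 1.270239 = 3,937.7402

CHF 3,938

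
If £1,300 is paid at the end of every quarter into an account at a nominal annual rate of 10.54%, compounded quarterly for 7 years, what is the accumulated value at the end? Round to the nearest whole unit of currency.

£52,861

Periodic rate i = 0.1054/4 = 0.02635; n = 7 × 4 = 28 periods.
FV = 1300 × [(1+0.02635)^28 − 1] / 0.02635 = 1300 × 40.662089 = 52,860.7158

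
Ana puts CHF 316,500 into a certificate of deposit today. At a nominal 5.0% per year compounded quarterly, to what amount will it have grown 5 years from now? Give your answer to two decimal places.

CHF 405,764.78

i = 0.05/4 = 0.0125 per quarter; n = 5·4 = 20.
FV = 316,500 × (1 + 0.0125)^20 = 405,764.7838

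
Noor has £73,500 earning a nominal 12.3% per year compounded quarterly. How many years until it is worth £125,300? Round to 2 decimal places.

Periodic rate i = 0.123/4 = 0.03075.
n = ln(125300/73500) / ln(1+0.03075) = ln(1.70476) / 0.030287 = 17.6125 quarters
= 17.6125/4 years

4.40 years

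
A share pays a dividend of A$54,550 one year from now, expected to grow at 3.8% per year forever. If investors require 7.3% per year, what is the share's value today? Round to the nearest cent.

A$1,558,571.43

PV = D₁/(r − g) = 54550/(0.073 − 0.038) = 1,558,571.4286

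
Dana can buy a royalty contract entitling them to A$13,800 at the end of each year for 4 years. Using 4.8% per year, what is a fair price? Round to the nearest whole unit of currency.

A$49,162

PV = 13800 × [1 − (1+0.048)^(−4)] / 0.048 = 13800 × 3.562487 = 49,162.3140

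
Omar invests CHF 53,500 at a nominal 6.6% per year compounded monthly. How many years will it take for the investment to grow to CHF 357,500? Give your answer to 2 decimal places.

Periodic rate i = 0.066/12 = 0.0055.
(1+i)^n = 357500/53500 = 6.68224, so n = ln 6.68224 / ln 1.0055 = 346.3041 months
= 346.3041/12 years

28.86 years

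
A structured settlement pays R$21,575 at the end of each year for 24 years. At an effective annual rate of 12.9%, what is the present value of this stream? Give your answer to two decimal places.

Annuity factor a(24|0.129) = 7.330479; PV = 21575 × 7.330479 = 158,155.0767

R$158,155.08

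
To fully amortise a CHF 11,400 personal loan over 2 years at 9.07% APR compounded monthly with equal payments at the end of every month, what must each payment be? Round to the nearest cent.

CHF 521.17

With 12 periods per year: i = 0.00755833, n = 24.
Annuity-PV factor = 21.873765; PMT = 11400 / 21.873765 = 521.1723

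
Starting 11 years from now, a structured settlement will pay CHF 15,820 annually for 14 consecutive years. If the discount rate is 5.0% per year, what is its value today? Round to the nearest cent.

CHF 96,136.67

Value one period before first payment (t=10): 15820 × [1 − (1+0.05)^(−14)] / 0.05 = 15820 × 9.898641 = 156,596.4997
PV₀ = 156,596.4997 / (1+0.05)^10 = 156,596.4997 / 1.628895 = 96,136.6666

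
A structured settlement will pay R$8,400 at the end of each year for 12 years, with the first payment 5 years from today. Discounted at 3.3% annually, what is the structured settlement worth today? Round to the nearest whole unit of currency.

Value one period before first payment (t=4): 8400 × [1 − (1+0.033)^(−12)] / 0.033 = 8400 × 9.778076 = 82,135.8372
Discount back 4 years: 82,135.8372 × (1+0.033)^(−4) = 82,135.8372 × 0.878211 = 72,132.5694

R$72,133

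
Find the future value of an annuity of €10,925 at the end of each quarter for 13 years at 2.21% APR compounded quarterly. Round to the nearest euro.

€656,035

With 4 periods per year: i = 0.005525, n = 52.
Accumulation factor s(52|0.005525) = 60.048956; FV = 10925 × 60.048956 = 656,034.8407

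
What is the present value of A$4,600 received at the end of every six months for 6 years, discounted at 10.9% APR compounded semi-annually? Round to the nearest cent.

With 2 periods per year: i = 0.0545, n = 12.
Annuity factor a(12|0.0545) = 8.642530; PV = 4600 × 8.642530 = 39,755.6378

A$39,755.64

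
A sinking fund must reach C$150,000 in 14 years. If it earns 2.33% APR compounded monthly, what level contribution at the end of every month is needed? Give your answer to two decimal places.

i = 0.0233/12 = 0.00194167 per month; n = 14·12 = 168.
FV-annuity factor = 198.414225; PMT = 150000 / 198.414225 = 755.9942

C$755.99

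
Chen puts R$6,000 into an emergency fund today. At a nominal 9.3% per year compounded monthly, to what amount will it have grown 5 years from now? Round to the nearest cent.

With 12 periods per year: i = 0.00775, n = 60.
6,000 × (1+0.00775)^60 = 6,000 × 1.589163 = 9,534.9772

R$9,534.98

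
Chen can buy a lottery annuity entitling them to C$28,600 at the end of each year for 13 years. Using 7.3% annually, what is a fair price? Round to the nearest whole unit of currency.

C$235,017

PV = 28600 × [1 − (1+0.073)^(−13)] / 0.073 = 28600 × 8.217366 = 235,016.6591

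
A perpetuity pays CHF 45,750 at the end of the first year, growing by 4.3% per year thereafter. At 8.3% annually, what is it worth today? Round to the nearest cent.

CHF 1,143,750.00

PV = D₁/(r − g) = 45750/(0.083 − 0.043) = 1,143,750.0000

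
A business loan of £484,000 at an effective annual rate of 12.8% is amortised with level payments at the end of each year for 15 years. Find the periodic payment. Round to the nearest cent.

Annuity-PV factor = 6.529716; PMT = 484000 / 6.529716 = 74,122.6725

£74,122.67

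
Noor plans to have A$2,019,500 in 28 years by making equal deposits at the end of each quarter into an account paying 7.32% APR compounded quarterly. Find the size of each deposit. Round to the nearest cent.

With 4 periods per year: i = 0.0183, n = 112.
PMT = 2.0195e+06 / ( [(1+0.0183)^112 − 1] / 0.0183 ) = 2.0195e+06 / 361.871693 = 5,580.7073

A$5,580.71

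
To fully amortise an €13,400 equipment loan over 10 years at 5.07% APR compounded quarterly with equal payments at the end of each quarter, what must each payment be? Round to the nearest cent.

Periodic rate i = 0.0507/4 = 0.012675; n = 10 × 4 = 40 periods.
Annuity-PV factor = 31.225098; PMT = 13400 / 31.225098 = 429.1420

€429.14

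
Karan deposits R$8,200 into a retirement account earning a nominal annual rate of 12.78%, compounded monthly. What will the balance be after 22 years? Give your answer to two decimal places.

R$134,406.37

Periodic rate i = 0.1278/12 = 0.01065; n = 22 × 12 = 264 periods.
FV = 8,200 × (1 + 0.01065)^264 = 134,406.3726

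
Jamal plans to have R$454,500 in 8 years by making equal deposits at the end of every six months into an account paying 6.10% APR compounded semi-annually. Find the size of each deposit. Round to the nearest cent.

Periodic rate i = 0.061/2 = 0.0305; n = 8 × 2 = 16 periods.
PMT = 454500 / ( [(1+0.0305)^16 − 1] / 0.0305 ) = 454500 / 20.236579 = 22,459.3297

R$22,459.33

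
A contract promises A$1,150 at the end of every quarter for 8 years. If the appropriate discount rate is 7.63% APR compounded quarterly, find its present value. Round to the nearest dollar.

A$27,355

With 4 periods per year: i = 0.019075, n = 32.
PV = PMT · [1 − (1+i)^(−n)] / i = 1150 · 23.786900 = 27,354.9354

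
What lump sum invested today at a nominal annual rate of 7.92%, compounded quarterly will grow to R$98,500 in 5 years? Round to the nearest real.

With 4 periods per year: i = 0.0198, n = 20.
PV = FV·(1+i)^(−n) = 98,500 × 0.675616 = 66,548.1639

R$66,548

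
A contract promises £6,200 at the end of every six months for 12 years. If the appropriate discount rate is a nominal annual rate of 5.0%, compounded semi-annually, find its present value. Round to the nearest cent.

i = 0.05/2 = 0.025 per half-year; n = 12·2 = 24.
Annuity factor a(24|0.025) = 17.884986; PV = 6200 × 17.884986 = 110,886.9122

£110,886.91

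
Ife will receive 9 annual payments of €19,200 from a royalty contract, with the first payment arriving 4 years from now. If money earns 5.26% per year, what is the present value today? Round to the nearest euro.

PV at t=3 (ordinary 9-year annuity): 19200 × a(9|0.0526) = 19200 × 7.026243 = 134,903.8713
Discount back 3 years: 134,903.8713 × (1+0.0526)^(−3) = 134,903.8713 × 0.857452 = 115,673.6170

€115,674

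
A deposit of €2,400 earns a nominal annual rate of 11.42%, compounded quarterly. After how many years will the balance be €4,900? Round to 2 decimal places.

Periodic rate i = 0.1142/4 = 0.02855.
n = ln(4900/2400) / ln(1+0.02855) = ln(2.04167) / 0.028150 = 25.3558 quarters
= 25.3558/4 years

6.34 years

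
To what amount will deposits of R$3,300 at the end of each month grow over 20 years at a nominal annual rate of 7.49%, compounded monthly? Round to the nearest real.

R$1,825,068

Periodic rate i = 0.0749/12 = 0.00624167; n = 20 × 12 = 240 periods.
FV = PMT · [(1+i)^n − 1] / i = 3300 · 553.050934 = 1,825,068.0823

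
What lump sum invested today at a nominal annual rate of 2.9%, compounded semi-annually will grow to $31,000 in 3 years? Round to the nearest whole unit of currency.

$28,435

With 2 periods per year: i = 0.0145, n = 6.
PV = 31,000 / (1 + 0.0145)^6 = 31,000 / 1.090215 = 28,434.7481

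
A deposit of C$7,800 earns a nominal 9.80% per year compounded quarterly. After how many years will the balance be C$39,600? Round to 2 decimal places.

16.78 years

Periodic rate i = 0.098/4 = 0.0245.
(1+i)^n = 39600/7800 = 5.07692, so n = ln 5.07692 / ln 1.0245 = 67.1236 quarters
= 67.1236/4 years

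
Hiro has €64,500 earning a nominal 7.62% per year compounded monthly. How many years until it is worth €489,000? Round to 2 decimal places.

Periodic rate i = 0.0762/12 = 0.00635.
(1+i)^n = 489000/64500 = 7.58140, so n = ln 7.58140 / ln 1.00635 = 320.0192 months
= 320.0192/12 years

26.67 years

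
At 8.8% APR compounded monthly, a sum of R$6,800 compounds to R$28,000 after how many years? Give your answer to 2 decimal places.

16.14 years

Periodic rate i = 0.088/12 = 0.00733333.
(1+i)^n = 28000/6800 = 4.11765, so n = ln 4.11765 / ln 1.00733 = 193.6998 months
= 193.6998/12 years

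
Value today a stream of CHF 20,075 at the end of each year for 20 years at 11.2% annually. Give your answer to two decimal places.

PV = PMT · [1 − (1+i)^(−n)] / i = 20075 · 7.860289 = 157,795.2944

CHF 157,795.29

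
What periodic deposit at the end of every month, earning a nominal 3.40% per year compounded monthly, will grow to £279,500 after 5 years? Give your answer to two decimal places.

£4,280.17

i = 0.034/12 = 0.00283333 per month; n = 5·12 = 60.
PMT = 279500 / ( [(1+0.00283333)^60 − 1] / 0.00283333 ) = 279500 / 65.301163 = 4,280.1688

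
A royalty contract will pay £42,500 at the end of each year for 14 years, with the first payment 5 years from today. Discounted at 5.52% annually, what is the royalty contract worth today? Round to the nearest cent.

£328,326.64

Value one period before first payment (t=4): 42500 × [1 − (1+0.0552)^(−14)] / 0.0552 = 42500 × 9.577592 = 407,047.6499
Discount back 4 years: 407,047.6499 × (1+0.0552)^(−4) = 407,047.6499 × 0.806605 = 328,326.6395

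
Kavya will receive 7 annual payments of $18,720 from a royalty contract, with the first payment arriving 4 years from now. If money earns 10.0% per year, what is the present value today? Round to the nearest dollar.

$68,472

Value one period before first payment (t=3): 18720 × [1 − (1+0.1)^(−7)] / 0.1 = 18720 × 4.868419 = 91,136.8003
PV₀ = 91,136.8003 / (1+0.1)^3 = 91,136.8003 / 1.331000 = 68,472.4269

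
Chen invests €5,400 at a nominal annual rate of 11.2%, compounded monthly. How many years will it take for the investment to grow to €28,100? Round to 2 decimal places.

14.80 years

Periodic rate i = 0.112/12 = 0.00933333.
(1+i)^n = 28100/5400 = 5.20370, so n = ln 5.20370 / ln 1.00933 = 177.5417 months
= 177.5417/12 years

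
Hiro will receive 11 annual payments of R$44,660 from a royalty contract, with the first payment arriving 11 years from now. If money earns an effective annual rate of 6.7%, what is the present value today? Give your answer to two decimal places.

R$177,735.59

Value one period before first payment (t=10): 44660 × [1 − (1+0.067)^(−11)] / 0.067 = 44660 × 7.612019 = 339,952.7837
PV₀ = 339,952.7837 / (1+0.067)^10 = 339,952.7837 / 1.912688 = 177,735.5930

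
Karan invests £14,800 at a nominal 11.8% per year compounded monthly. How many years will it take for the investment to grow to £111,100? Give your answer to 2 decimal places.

17.17 years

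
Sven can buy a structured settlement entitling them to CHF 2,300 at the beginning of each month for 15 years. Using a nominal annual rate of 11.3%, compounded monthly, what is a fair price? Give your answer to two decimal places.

i = 0.113/12 = 0.00941667 per month; n = 15·12 = 180.
PV = 2300 × [1 − (1+0.00941667)^(−180)] / 0.00941667 × (1+i) = 2300 × 87.357121 = 200,921.3776
Payments are at the start of each period, so multiply by (1+i).

CHF 200,921.38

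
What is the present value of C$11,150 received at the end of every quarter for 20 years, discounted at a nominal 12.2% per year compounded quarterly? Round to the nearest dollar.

C$332,527

i = 0.122/4 = 0.0305 per quarter; n = 20·4 = 80.
PV = PMT · [1 − (1+i)^(−n)] / i = 11150 · 29.823006 = 332,526.5195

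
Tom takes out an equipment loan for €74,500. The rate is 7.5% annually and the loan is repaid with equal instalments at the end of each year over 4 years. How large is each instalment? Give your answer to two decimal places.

Annuity-PV factor = 3.349326; PMT = 74500 / 3.349326 = 22,243.2794

€22,243.28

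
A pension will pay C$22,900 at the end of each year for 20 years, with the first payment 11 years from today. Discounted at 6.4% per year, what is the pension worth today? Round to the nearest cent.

PV at t=10 (ordinary 20-year annuity): 22900 × a(20|0.064) = 22900 × 11.106571 = 254,340.4748
PV₀ = 254,340.4748 / (1+0.064)^10 = 254,340.4748 / 1.859586 = 136,772.6300

C$136,772.63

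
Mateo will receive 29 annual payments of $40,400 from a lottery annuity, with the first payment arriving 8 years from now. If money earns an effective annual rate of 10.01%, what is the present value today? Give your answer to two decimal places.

$193,963.66

Value one period before first payment (t=7): 40400 × [1 − (1+0.1001)^(−29)] / 0.1001 = 40400 × 9.361904 = 378,220.9092
Discount back 7 years: 378,220.9092 × (1+0.1001)^(−7) = 378,220.9092 × 0.512832 = 193,963.6650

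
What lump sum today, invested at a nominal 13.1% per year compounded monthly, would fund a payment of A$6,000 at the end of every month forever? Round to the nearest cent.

A$549,618.32

Periodic rate i = 0.131/12 = 0.0109167.
PV = C/r = 6000/0.0109167 = 549,618.3206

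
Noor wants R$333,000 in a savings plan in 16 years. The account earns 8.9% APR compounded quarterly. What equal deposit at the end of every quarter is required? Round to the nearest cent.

Periodic rate i = 0.089/4 = 0.02225; n = 16 × 4 = 64 periods.
FV-annuity factor = 138.847761; PMT = 333000 / 138.847761 = 2,398.3102

R$2,398.31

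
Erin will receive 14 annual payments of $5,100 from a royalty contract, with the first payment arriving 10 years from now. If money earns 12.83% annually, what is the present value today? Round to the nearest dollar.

$10,938

PV at t=9 (ordinary 14-year annuity): 5100 × a(14|0.1283) = 5100 × 6.356000 = 32,415.5986
PV₀ = 32,415.5986 / (1+0.1283)^9 = 32,415.5986 / 2.963612 = 10,937.8699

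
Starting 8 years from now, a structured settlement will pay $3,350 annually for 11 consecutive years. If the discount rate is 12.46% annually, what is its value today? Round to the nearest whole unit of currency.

PV at t=7 (ordinary 11-year annuity): 3350 × a(11|0.1246) = 3350 × 5.820202 = 19,497.6779
Discount back 7 years: 19,497.6779 × (1+0.1246)^(−7) = 19,497.6779 × 0.439555 = 8,570.3062

$8,570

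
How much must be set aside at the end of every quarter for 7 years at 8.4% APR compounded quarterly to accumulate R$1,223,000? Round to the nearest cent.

i = 0.084/4 = 0.021 per quarter; n = 7·4 = 28.
FV-annuity factor = 37.593095; PMT = 1.223e+06 / 37.593095 = 32,532.5705

R$32,532.57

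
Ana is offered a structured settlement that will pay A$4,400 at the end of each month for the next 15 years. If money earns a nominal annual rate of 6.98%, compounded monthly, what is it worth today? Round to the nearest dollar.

A$490,136

Periodic rate i = 0.0698/12 = 0.00581667; n = 15 × 12 = 180 periods.
PV = 4400 × [1 − (1+0.00581667)^(−180)] / 0.00581667 = 4400 × 111.394487 = 490,135.7439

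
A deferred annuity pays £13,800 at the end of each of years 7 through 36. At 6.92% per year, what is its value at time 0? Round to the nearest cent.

£115,548.04

Value one period before first payment (t=6): 13800 × [1 − (1+0.0692)^(−30)] / 0.0692 = 13800 × 12.509421 = 172,630.0051
PV₀ = 172,630.0051 / (1+0.0692)^6 = 172,630.0051 / 1.494011 = 115,548.0399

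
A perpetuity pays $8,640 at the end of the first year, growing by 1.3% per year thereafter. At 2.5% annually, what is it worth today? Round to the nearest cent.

$720,000.00

PV = PMT / (i − g) = 8640 / (0.025 − 0.013) = 8640 / 0.012000 = 720,000.0000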